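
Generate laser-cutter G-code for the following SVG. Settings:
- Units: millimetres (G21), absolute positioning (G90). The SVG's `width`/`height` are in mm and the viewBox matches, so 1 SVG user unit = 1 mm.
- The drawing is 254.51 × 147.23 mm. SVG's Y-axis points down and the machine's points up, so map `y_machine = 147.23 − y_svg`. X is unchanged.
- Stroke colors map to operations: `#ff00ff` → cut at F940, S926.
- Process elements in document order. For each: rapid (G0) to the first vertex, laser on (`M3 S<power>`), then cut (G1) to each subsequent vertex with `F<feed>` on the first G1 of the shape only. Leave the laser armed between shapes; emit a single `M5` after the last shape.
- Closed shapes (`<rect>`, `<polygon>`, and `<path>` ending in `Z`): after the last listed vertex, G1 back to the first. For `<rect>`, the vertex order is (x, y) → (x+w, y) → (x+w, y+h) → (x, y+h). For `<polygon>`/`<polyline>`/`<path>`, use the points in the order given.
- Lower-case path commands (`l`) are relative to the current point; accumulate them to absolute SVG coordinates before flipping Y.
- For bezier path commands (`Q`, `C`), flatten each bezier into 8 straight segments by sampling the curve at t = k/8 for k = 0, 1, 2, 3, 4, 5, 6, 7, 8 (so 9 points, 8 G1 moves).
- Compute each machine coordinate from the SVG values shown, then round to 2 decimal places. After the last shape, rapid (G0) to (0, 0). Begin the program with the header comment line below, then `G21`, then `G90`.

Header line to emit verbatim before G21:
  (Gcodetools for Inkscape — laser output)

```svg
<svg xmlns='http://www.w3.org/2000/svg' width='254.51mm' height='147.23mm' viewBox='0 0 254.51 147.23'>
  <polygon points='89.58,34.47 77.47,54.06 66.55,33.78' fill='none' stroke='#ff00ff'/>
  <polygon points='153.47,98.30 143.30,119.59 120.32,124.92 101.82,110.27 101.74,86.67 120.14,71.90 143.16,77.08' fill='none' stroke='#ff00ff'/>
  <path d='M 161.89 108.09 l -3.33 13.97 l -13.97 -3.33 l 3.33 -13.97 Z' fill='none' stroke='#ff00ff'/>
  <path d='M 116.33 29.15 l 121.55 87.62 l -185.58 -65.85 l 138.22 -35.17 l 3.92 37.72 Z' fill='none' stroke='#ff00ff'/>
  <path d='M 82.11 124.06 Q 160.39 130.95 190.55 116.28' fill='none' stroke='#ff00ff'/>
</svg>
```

viewBox `0 0 254.51 147.23` with mm width/height → 1 unit = 1 mm. Flip: y_m = 147.23 − y_svg.

**Shape 1** — `<polygon>` regular polygon, stroke `#ff00ff` → cut (S926, F940). Machine vertices: (89.58,112.76) → (77.47,93.17) → (66.55,113.45) → (89.58,112.76). Closed: final G1 returns to the first vertex.

**Shape 2** — `<polygon>` regular polygon, stroke `#ff00ff` → cut (S926, F940). Machine vertices: (153.47,48.93) → (143.30,27.64) → (120.32,22.31) → (101.82,36.96) → (101.74,60.56) → (120.14,75.33) → (143.16,70.15) → (153.47,48.93). Closed: final G1 returns to the first vertex.

**Shape 3** — `<path>` regular polygon, stroke `#ff00ff` → cut (S926, F940). Machine vertices: (161.89,39.14) → (158.56,25.17) → (144.59,28.50) → (147.92,42.47) → (161.89,39.14). Closed: final G1 returns to the first vertex.

**Shape 4** — `<path>` closed polygon, stroke `#ff00ff` → cut (S926, F940). Machine vertices: (116.33,118.08) → (237.88,30.46) → (52.30,96.31) → (190.52,131.48) → (194.44,93.76) → (116.33,118.08). Closed: final G1 returns to the first vertex.

**Shape 5** — `<path>` quadratic bezier, stroke `#ff00ff` → cut (S926, F940). Control points (SVG): P0=(82.11,124.06), P1=(160.39,130.95), P2=(190.55,116.28); sampled at t=k/8. Machine vertices: (82.11,23.17) → (100.93,21.78) → (118.24,21.07) → (134.05,21.03) → (148.36,21.67) → (161.16,22.98) → (172.46,24.96) → (182.26,27.62) → (190.55,30.95). Open path.

(Gcodetools for Inkscape — laser output)
G21
G90
G0 X89.58 Y112.76
M3 S926
G1 X77.47 Y93.17 F940
G1 X66.55 Y113.45
G1 X89.58 Y112.76
G0 X153.47 Y48.93
M3 S926
G1 X143.30 Y27.64 F940
G1 X120.32 Y22.31
G1 X101.82 Y36.96
G1 X101.74 Y60.56
G1 X120.14 Y75.33
G1 X143.16 Y70.15
G1 X153.47 Y48.93
G0 X161.89 Y39.14
M3 S926
G1 X158.56 Y25.17 F940
G1 X144.59 Y28.50
G1 X147.92 Y42.47
G1 X161.89 Y39.14
G0 X116.33 Y118.08
M3 S926
G1 X237.88 Y30.46 F940
G1 X52.30 Y96.31
G1 X190.52 Y131.48
G1 X194.44 Y93.76
G1 X116.33 Y118.08
G0 X82.11 Y23.17
M3 S926
G1 X100.93 Y21.78 F940
G1 X118.24 Y21.07
G1 X134.05 Y21.03
G1 X148.36 Y21.67
G1 X161.16 Y22.98
G1 X172.46 Y24.96
G1 X182.26 Y27.62
G1 X190.55 Y30.95
M5
G0 X0.00 Y0.00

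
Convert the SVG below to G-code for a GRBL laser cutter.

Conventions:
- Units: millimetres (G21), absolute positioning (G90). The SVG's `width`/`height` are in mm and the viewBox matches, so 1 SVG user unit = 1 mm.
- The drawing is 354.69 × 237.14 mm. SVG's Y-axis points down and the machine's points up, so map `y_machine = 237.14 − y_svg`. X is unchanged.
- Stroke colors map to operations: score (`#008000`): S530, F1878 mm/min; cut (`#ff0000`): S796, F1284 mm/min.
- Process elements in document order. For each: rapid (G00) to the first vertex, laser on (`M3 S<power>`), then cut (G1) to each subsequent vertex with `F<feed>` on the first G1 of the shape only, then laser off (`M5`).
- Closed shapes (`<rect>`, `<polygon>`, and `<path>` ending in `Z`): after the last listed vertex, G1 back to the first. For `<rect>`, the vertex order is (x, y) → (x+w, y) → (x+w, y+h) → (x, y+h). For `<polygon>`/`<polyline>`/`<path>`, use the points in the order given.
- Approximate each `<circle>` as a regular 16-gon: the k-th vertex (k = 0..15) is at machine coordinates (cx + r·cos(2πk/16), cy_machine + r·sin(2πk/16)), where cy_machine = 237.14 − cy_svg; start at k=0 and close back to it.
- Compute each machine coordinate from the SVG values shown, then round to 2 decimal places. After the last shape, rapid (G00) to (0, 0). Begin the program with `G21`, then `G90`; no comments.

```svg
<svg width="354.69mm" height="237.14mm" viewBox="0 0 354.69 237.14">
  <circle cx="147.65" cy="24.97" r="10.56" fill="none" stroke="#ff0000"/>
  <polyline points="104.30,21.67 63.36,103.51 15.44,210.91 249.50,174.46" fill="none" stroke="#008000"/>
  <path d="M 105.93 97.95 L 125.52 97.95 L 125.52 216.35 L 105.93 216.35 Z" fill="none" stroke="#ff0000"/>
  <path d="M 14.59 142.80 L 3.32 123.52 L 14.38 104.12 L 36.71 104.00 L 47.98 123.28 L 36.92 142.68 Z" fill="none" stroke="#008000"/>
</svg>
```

G21
G90
G00 X158.21 Y212.17
M3 S796
G1 X157.41 Y216.21 F1284
G1 X155.12 Y219.64
G1 X151.69 Y221.93
G1 X147.65 Y222.73
G1 X143.61 Y221.93
G1 X140.18 Y219.64
G1 X137.89 Y216.21
G1 X137.09 Y212.17
G1 X137.89 Y208.13
G1 X140.18 Y204.70
G1 X143.61 Y202.41
G1 X147.65 Y201.61
G1 X151.69 Y202.41
G1 X155.12 Y204.70
G1 X157.41 Y208.13
G1 X158.21 Y212.17
M5
G00 X104.30 Y215.47
M3 S530
G1 X63.36 Y133.63 F1878
G1 X15.44 Y26.23
G1 X249.50 Y62.68
M5
G00 X105.93 Y139.19
M3 S796
G1 X125.52 Y139.19 F1284
G1 X125.52 Y20.79
G1 X105.93 Y20.79
G1 X105.93 Y139.19
M5
G00 X14.59 Y94.34
M3 S530
G1 X3.32 Y113.62 F1878
G1 X14.38 Y133.02
G1 X36.71 Y133.14
G1 X47.98 Y113.86
G1 X36.92 Y94.46
G1 X14.59 Y94.34
M5
G00 X0.00 Y0.00

viewBox `0 0 354.69 237.14` with mm width/height → 1 unit = 1 mm. Flip: y_m = 237.14 − y_svg.

**Shape 1** — `<circle>` circle, stroke `#ff0000` → cut (S796, F1284). Machine vertices: (158.21,212.17) → (157.41,216.21) → (155.12,219.64) → (151.69,221.93) → (147.65,222.73) → (143.61,221.93) → (140.18,219.64) → (137.89,216.21) → (137.09,212.17) → (137.89,208.13) → (140.18,204.70) → (143.61,202.41) → (147.65,201.61) → (151.69,202.41) → (155.12,204.70) → (157.41,208.13) → (158.21,212.17). Closed: final G1 returns to the first vertex.

**Shape 2** — `<polyline>` open polyline, stroke `#008000` → score (S530, F1878). Machine vertices: (104.30,215.47) → (63.36,133.63) → (15.44,26.23) → (249.50,62.68). Open path.

**Shape 3** — `<path>` rectangle, stroke `#ff0000` → cut (S796, F1284). Machine vertices: (105.93,139.19) → (125.52,139.19) → (125.52,20.79) → (105.93,20.79) → (105.93,139.19). Closed: final G1 returns to the first vertex.

**Shape 4** — `<path>` regular polygon, stroke `#008000` → score (S530, F1878). Machine vertices: (14.59,94.34) → (3.32,113.62) → (14.38,133.02) → (36.71,133.14) → (47.98,113.86) → (36.92,94.46) → (14.59,94.34). Closed: final G1 returns to the first vertex.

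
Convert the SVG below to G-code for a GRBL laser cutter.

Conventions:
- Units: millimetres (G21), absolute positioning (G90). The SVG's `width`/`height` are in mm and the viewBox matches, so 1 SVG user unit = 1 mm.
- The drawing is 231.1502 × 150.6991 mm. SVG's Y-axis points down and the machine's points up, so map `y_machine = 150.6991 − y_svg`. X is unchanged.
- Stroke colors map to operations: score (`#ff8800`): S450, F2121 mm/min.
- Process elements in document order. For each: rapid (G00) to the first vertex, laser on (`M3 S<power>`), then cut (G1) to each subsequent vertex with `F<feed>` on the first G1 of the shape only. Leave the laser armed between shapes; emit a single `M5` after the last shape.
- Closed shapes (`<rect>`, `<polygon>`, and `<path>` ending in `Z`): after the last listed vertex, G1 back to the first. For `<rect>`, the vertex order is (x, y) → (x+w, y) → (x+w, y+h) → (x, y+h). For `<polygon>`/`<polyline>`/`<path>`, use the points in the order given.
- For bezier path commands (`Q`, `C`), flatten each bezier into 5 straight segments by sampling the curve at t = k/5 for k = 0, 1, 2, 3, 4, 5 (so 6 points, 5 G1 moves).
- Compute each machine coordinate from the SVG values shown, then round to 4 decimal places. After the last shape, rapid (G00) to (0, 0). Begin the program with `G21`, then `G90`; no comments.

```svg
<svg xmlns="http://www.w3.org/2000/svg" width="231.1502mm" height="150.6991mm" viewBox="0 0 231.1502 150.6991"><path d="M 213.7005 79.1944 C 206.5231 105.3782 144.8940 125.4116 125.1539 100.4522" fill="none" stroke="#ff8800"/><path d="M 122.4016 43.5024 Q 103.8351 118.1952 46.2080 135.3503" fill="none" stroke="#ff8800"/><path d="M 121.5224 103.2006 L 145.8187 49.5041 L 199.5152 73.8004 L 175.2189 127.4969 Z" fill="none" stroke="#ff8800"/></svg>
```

1 u = 1 mm; y_m = 150.6991 − y.

[1] `<path>` cubic bezier, #ff8800→score S450 F2121: (213.7005,71.5047) → (203.6306,56.8432) → (185.1166,45.5222) → (162.7829,39.4063) → (141.2539,40.3597) → (125.1539,50.2469)

[2] `<path>` quadratic bezier, #ff8800→score S450 F2121: (122.4016,107.1967) → (113.4126,79.6211) → (101.2987,56.6485) → (86.0600,38.2789) → (67.6964,24.5123) → (46.2080,15.3488)

[3] `<path>` regular polygon, #ff8800→score S450 F2121: (121.5224,47.4985) → (145.8187,101.1950) → (199.5152,76.8987) → (175.2189,23.2022) → (121.5224,47.4985) (closed)

G21
G90
G00 X213.7005 Y71.5047
M3 S450
G1 X203.6306 Y56.8432 F2121
G1 X185.1166 Y45.5222
G1 X162.7829 Y39.4063
G1 X141.2539 Y40.3597
G1 X125.1539 Y50.2469
G00 X122.4016 Y107.1967
M3 S450
G1 X113.4126 Y79.6211 F2121
G1 X101.2987 Y56.6485
G1 X86.0600 Y38.2789
G1 X67.6964 Y24.5123
G1 X46.2080 Y15.3488
G00 X121.5224 Y47.4985
M3 S450
G1 X145.8187 Y101.1950 F2121
G1 X199.5152 Y76.8987
G1 X175.2189 Y23.2022
G1 X121.5224 Y47.4985
M5
G00 X0.0000 Y0.0000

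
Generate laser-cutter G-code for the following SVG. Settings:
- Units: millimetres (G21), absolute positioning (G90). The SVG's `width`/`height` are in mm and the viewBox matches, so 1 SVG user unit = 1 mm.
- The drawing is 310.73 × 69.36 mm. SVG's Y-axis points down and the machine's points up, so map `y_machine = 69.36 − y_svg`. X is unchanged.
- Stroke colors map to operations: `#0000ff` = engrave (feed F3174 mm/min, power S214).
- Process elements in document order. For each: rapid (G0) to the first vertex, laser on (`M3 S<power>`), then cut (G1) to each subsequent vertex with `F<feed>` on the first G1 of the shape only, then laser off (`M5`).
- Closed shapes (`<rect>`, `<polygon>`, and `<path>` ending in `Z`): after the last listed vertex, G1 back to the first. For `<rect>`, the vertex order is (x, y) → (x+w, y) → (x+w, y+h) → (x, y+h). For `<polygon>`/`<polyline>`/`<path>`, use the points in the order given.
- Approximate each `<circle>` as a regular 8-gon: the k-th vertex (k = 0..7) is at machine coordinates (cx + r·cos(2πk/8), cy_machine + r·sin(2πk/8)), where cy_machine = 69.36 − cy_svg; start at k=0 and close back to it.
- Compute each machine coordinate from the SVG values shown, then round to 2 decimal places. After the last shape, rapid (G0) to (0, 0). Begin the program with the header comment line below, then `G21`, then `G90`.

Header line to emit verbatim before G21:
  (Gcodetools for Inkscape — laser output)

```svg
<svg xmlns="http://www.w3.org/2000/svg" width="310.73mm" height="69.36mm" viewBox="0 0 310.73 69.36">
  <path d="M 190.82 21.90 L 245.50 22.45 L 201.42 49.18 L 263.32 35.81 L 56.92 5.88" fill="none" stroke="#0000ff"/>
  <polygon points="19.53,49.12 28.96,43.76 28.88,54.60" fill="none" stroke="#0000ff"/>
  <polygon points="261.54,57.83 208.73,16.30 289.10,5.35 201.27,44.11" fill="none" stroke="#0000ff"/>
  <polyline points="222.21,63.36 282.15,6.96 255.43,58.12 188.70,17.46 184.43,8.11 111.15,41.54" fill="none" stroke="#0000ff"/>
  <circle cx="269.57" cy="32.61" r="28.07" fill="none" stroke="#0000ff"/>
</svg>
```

(Gcodetools for Inkscape — laser output)
G21
G90
G0 X190.82 Y47.46
M3 S214
G1 X245.50 Y46.91 F3174
G1 X201.42 Y20.18
G1 X263.32 Y33.55
G1 X56.92 Y63.48
M5
G0 X19.53 Y20.24
M3 S214
G1 X28.96 Y25.60 F3174
G1 X28.88 Y14.76
G1 X19.53 Y20.24
M5
G0 X261.54 Y11.53
M3 S214
G1 X208.73 Y53.06 F3174
G1 X289.10 Y64.01
G1 X201.27 Y25.25
G1 X261.54 Y11.53
M5
G0 X222.21 Y6.00
M3 S214
G1 X282.15 Y62.40 F3174
G1 X255.43 Y11.24
G1 X188.70 Y51.90
G1 X184.43 Y61.25
G1 X111.15 Y27.82
M5
G0 X297.64 Y36.75
M3 S214
G1 X289.42 Y56.60 F3174
G1 X269.57 Y64.82
G1 X249.72 Y56.60
G1 X241.50 Y36.75
G1 X249.72 Y16.90
G1 X269.57 Y8.68
G1 X289.42 Y16.90
G1 X297.64 Y36.75
M5
G0 X0.00 Y0.00

1 u = 1 mm; y_m = 69.36 − y.

[1] `<path>` open polyline, #0000ff→engrave S214 F3174: (190.82,47.46) → (245.50,46.91) → (201.42,20.18) → (263.32,33.55) → (56.92,63.48)

[2] `<polygon>` regular polygon, #0000ff→engrave S214 F3174: (19.53,20.24) → (28.96,25.60) → (28.88,14.76) → (19.53,20.24) (closed)

[3] `<polygon>` closed polygon, #0000ff→engrave S214 F3174: (261.54,11.53) → (208.73,53.06) → (289.10,64.01) → (201.27,25.25) → (261.54,11.53) (closed)

[4] `<polyline>` open polyline, #0000ff→engrave S214 F3174: (222.21,6.00) → (282.15,62.40) → (255.43,11.24) → (188.70,51.90) → (184.43,61.25) → (111.15,27.82)

[5] `<circle>` circle, #0000ff→engrave S214 F3174: (297.64,36.75) → (289.42,56.60) → (269.57,64.82) → (249.72,56.60) → (241.50,36.75) → (249.72,16.90) → (269.57,8.68) → (289.42,16.90) → (297.64,36.75) (closed)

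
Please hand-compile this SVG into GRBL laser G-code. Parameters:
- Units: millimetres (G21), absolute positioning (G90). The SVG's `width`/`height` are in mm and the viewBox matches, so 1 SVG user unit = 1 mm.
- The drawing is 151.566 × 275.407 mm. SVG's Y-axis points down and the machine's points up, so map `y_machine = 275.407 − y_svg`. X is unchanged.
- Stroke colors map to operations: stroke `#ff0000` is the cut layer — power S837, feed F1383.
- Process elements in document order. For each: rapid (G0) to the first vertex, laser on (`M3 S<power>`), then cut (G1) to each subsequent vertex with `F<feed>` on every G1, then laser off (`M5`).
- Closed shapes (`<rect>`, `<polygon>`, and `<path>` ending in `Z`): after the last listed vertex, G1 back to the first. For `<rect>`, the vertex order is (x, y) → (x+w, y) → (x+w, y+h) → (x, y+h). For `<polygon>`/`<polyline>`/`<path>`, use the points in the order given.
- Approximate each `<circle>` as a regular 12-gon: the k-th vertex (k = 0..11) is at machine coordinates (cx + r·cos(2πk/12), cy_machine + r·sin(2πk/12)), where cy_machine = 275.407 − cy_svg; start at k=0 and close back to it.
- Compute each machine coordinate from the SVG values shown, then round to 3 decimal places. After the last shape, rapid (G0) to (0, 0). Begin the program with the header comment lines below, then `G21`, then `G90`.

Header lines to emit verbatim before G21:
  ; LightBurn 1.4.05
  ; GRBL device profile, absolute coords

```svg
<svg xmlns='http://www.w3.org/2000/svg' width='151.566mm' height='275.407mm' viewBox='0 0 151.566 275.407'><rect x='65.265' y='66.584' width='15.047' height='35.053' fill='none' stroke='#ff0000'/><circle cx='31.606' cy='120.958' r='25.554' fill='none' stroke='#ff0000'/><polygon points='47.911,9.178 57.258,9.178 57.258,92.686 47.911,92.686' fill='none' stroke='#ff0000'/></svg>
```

; LightBurn 1.4.05
; GRBL device profile, absolute coords
G21
G90
G0 X65.265 Y208.823
M3 S837
G1 X80.312 Y208.823 F1383
G1 X80.312 Y173.770 F1383
G1 X65.265 Y173.770 F1383
G1 X65.265 Y208.823 F1383
M5
G0 X57.160 Y154.449
M3 S837
G1 X53.736 Y167.226 F1383
G1 X44.383 Y176.579 F1383
G1 X31.606 Y180.003 F1383
G1 X18.829 Y176.579 F1383
G1 X9.476 Y167.226 F1383
G1 X6.052 Y154.449 F1383
G1 X9.476 Y141.672 F1383
G1 X18.829 Y132.319 F1383
G1 X31.606 Y128.895 F1383
G1 X44.383 Y132.319 F1383
G1 X53.736 Y141.672 F1383
G1 X57.160 Y154.449 F1383
M5
G0 X47.911 Y266.229
M3 S837
G1 X57.258 Y266.229 F1383
G1 X57.258 Y182.721 F1383
G1 X47.911 Y182.721 F1383
G1 X47.911 Y266.229 F1383
M5
G0 X0.000 Y0.000

Since the viewBox matches the mm dimensions, user units are millimetres directly. The only transform is the Y-flip y_m = 275.407 − y_svg.

Shape 1 is a rectangle drawn with `<rect>`. Its stroke #ff0000 means cut at S837, F1383. After flipping Y the toolpath is (65.265,208.823) → (80.312,208.823) → (80.312,173.770) → (65.265,173.770) → (65.265,208.823), returning to the start.

Shape 2 is a circle drawn with `<circle>`. Its stroke #ff0000 means cut at S837, F1383. After flipping Y the toolpath is (57.160,154.449) → (53.736,167.226) → (44.383,176.579) → (31.606,180.003) → (18.829,176.579) → (9.476,167.226) → (6.052,154.449) → (9.476,141.672) → (18.829,132.319) → (31.606,128.895) → (44.383,132.319) → (53.736,141.672) → (57.160,154.449), returning to the start.

Shape 3 is a rectangle drawn with `<polygon>`. Its stroke #ff0000 means cut at S837, F1383. After flipping Y the toolpath is (47.911,266.229) → (57.258,266.229) → (57.258,182.721) → (47.911,182.721) → (47.911,266.229), returning to the start.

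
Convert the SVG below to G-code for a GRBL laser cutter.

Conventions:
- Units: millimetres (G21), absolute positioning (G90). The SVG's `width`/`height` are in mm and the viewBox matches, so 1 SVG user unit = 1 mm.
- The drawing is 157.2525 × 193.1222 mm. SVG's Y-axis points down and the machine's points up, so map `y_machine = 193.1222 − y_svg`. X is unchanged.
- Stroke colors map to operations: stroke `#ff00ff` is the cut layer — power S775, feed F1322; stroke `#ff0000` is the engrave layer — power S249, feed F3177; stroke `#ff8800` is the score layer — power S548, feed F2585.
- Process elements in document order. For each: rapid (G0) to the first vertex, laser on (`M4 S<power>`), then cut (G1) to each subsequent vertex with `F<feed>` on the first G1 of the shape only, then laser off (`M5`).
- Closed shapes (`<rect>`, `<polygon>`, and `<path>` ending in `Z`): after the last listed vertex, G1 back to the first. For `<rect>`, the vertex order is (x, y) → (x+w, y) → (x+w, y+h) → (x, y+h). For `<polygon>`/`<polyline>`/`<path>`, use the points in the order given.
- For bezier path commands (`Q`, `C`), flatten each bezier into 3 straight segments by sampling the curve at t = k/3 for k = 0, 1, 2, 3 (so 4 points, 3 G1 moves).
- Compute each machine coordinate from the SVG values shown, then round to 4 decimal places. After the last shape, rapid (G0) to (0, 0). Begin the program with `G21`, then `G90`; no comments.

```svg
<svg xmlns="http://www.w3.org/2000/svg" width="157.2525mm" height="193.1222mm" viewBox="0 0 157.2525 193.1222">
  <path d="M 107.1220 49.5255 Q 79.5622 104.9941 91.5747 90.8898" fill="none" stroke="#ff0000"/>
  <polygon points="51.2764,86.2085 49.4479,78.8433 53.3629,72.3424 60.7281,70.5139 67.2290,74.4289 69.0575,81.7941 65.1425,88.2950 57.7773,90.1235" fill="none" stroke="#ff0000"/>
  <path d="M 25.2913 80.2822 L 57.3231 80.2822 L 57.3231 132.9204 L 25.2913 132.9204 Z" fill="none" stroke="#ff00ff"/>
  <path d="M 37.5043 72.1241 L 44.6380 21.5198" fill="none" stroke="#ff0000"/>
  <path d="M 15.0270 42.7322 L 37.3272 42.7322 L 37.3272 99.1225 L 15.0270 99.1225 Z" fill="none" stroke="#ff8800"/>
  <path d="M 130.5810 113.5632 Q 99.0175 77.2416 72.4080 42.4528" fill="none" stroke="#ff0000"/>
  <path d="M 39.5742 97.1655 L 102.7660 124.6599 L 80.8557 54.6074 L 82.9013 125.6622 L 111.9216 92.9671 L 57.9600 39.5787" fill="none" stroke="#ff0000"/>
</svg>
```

Since the viewBox matches the mm dimensions, user units are millimetres directly. The only transform is the Y-flip y_m = 193.1222 − y_svg.

Shape 1 is a quadratic bezier drawn with `<path>`. Its stroke #ff0000 means engrave at S249, F3177. After flipping Y the toolpath is (107.1220,143.5967) → (93.1457,114.3480) → (87.9633,100.5599) → (91.5747,102.2324).

Shape 2 is a regular polygon drawn with `<polygon>`. Its stroke #ff0000 means engrave at S249, F3177. After flipping Y the toolpath is (51.2764,106.9137) → (49.4479,114.2789) → (53.3629,120.7798) → (60.7281,122.6083) → (67.2290,118.6933) → (69.0575,111.3281) → (65.1425,104.8272) → (57.7773,102.9987) → (51.2764,106.9137), returning to the start.

Shape 3 is a rectangle drawn with `<path>`. Its stroke #ff00ff means cut at S775, F1322. After flipping Y the toolpath is (25.2913,112.8400) → (57.3231,112.8400) → (57.3231,60.2018) → (25.2913,60.2018) → (25.2913,112.8400), returning to the start.

Shape 4 is a line segment drawn with `<path>`. Its stroke #ff0000 means engrave at S249, F3177. After flipping Y the toolpath is (37.5043,120.9981) → (44.6380,171.6024).

Shape 5 is a rectangle drawn with `<path>`. Its stroke #ff8800 means score at S548, F2585. After flipping Y the toolpath is (15.0270,150.3900) → (37.3272,150.3900) → (37.3272,93.9997) → (15.0270,93.9997) → (15.0270,150.3900), returning to the start.

Shape 6 is a quadratic bezier drawn with `<path>`. Its stroke #ff0000 means engrave at S249, F3177. After flipping Y the toolpath is (130.5810,79.5590) → (110.0891,103.6031) → (90.6981,127.3066) → (72.4080,150.6694).

Shape 7 is a open polyline drawn with `<path>`. Its stroke #ff0000 means engrave at S249, F3177. After flipping Y the toolpath is (39.5742,95.9567) → (102.7660,68.4623) → (80.8557,138.5148) → (82.9013,67.4600) → (111.9216,100.1551) → (57.9600,153.5435).

G21
G90
G0 X107.1220 Y143.5967
M4 S249
G1 X93.1457 Y114.3480 F3177
G1 X87.9633 Y100.5599
G1 X91.5747 Y102.2324
M5
G0 X51.2764 Y106.9137
M4 S249
G1 X49.4479 Y114.2789 F3177
G1 X53.3629 Y120.7798
G1 X60.7281 Y122.6083
G1 X67.2290 Y118.6933
G1 X69.0575 Y111.3281
G1 X65.1425 Y104.8272
G1 X57.7773 Y102.9987
G1 X51.2764 Y106.9137
M5
G0 X25.2913 Y112.8400
M4 S775
G1 X57.3231 Y112.8400 F1322
G1 X57.3231 Y60.2018
G1 X25.2913 Y60.2018
G1 X25.2913 Y112.8400
M5
G0 X37.5043 Y120.9981
M4 S249
G1 X44.6380 Y171.6024 F3177
M5
G0 X15.0270 Y150.3900
M4 S548
G1 X37.3272 Y150.3900 F2585
G1 X37.3272 Y93.9997
G1 X15.0270 Y93.9997
G1 X15.0270 Y150.3900
M5
G0 X130.5810 Y79.5590
M4 S249
G1 X110.0891 Y103.6031 F3177
G1 X90.6981 Y127.3066
G1 X72.4080 Y150.6694
M5
G0 X39.5742 Y95.9567
M4 S249
G1 X102.7660 Y68.4623 F3177
G1 X80.8557 Y138.5148
G1 X82.9013 Y67.4600
G1 X111.9216 Y100.1551
G1 X57.9600 Y153.5435
M5
G0 X0.0000 Y0.0000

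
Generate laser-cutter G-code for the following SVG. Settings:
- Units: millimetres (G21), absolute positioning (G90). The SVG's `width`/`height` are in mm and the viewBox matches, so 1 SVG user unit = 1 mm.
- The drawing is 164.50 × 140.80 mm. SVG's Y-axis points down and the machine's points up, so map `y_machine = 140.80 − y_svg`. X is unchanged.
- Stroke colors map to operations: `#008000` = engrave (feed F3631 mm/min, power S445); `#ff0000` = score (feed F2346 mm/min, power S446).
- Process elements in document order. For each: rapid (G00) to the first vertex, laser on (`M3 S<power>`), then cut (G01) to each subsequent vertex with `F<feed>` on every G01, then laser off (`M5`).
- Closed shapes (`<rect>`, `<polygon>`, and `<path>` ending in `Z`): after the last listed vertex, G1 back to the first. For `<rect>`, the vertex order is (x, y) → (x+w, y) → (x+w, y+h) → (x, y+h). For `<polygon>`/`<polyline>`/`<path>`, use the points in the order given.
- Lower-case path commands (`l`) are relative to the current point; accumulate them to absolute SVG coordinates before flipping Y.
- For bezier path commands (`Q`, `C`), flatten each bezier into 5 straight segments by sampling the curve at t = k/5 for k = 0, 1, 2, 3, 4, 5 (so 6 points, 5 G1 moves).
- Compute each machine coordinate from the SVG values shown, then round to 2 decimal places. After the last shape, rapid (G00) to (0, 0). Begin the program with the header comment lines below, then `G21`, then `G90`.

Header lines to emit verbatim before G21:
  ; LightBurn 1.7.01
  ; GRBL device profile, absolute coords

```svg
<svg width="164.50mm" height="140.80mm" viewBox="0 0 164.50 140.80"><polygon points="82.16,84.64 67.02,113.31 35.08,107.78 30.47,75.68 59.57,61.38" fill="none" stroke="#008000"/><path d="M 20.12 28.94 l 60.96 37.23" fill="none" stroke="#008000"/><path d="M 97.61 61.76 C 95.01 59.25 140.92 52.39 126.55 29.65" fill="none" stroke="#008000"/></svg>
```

Since the viewBox matches the mm dimensions, user units are millimetres directly. The only transform is the Y-flip y_m = 140.80 − y_svg.

Shape 1 is a regular polygon drawn with `<polygon>`. Its stroke #008000 means engrave at S445, F3631. After flipping Y the toolpath is (82.16,56.16) → (67.02,27.49) → (35.08,33.02) → (30.47,65.12) → (59.57,79.42) → (82.16,56.16), returning to the start.

Shape 2 is a line segment drawn with `<path>`. Its stroke #008000 means engrave at S445, F3631. After flipping Y the toolpath is (20.12,111.86) → (81.08,74.63).

Shape 3 is a cubic bezier drawn with `<path>`. Its stroke #008000 means engrave at S445, F3631. After flipping Y the toolpath is (97.61,79.04) → (101.00,81.16) → (110.81,84.88) → (121.82,90.75) → (128.81,99.32) → (126.55,111.15).

; LightBurn 1.7.01
; GRBL device profile, absolute coords
G21
G90
G00 X82.16 Y56.16
M3 S445
G01 X67.02 Y27.49 F3631
G01 X35.08 Y33.02 F3631
G01 X30.47 Y65.12 F3631
G01 X59.57 Y79.42 F3631
G01 X82.16 Y56.16 F3631
M5
G00 X20.12 Y111.86
M3 S445
G01 X81.08 Y74.63 F3631
M5
G00 X97.61 Y79.04
M3 S445
G01 X101.00 Y81.16 F3631
G01 X110.81 Y84.88 F3631
G01 X121.82 Y90.75 F3631
G01 X128.81 Y99.32 F3631
G01 X126.55 Y111.15 F3631
M5
G00 X0.00 Y0.00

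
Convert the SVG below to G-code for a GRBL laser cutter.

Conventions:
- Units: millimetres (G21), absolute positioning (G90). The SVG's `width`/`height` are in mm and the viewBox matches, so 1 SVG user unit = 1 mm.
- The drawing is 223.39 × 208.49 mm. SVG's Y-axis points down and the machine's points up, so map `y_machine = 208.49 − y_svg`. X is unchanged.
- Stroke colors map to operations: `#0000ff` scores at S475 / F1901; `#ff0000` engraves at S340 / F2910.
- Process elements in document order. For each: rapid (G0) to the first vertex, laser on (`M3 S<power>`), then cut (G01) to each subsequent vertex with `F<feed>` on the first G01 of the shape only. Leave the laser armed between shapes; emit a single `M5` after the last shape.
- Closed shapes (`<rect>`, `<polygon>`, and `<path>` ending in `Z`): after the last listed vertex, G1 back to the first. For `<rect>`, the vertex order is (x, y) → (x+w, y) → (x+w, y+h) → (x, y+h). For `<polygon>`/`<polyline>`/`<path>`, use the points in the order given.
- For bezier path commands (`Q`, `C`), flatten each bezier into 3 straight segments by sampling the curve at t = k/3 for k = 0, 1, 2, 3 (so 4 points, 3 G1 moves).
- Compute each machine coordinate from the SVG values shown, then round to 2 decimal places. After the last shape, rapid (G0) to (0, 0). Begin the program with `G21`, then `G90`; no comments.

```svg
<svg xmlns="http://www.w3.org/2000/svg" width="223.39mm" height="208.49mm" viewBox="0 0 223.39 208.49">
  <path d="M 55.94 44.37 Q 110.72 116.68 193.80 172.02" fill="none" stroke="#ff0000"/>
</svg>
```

Since the viewBox matches the mm dimensions, user units are millimetres directly. The only transform is the Y-flip y_m = 208.49 − y_svg.

Shape 1 is a quadratic bezier drawn with `<path>`. Its stroke #ff0000 means engrave at S340, F2910. After flipping Y the toolpath is (55.94,164.12) → (95.60,117.80) → (141.56,75.25) → (193.80,36.47).

G21
G90
G0 X55.94 Y164.12
M3 S340
G01 X95.60 Y117.80 F2910
G01 X141.56 Y75.25
G01 X193.80 Y36.47
M5
G0 X0.00 Y0.00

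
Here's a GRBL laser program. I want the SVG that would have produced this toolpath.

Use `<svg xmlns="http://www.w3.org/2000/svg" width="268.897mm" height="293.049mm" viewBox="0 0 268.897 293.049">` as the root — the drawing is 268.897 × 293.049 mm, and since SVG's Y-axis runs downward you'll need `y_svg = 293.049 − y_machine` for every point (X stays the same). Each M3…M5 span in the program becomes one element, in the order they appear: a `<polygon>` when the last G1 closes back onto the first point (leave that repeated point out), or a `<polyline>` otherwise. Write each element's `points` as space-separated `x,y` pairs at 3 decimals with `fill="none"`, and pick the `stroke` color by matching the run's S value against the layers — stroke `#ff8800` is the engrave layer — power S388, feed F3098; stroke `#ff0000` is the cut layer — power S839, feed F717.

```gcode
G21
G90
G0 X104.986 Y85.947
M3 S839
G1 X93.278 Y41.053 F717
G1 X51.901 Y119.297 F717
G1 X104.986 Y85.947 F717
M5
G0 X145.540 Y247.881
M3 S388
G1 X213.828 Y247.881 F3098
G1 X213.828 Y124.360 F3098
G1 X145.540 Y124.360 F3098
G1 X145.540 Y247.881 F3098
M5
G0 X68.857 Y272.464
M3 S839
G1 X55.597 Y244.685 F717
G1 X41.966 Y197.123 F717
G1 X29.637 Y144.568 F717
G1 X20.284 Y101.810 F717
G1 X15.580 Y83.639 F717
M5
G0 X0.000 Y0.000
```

Each laser-on run becomes one SVG element. Flip Y back into SVG space with y_svg = 293.049 − y_machine.

Run 1: S839 ⇒ cut layer `#ff0000`. The run returns to its start, so emit a `<polygon>` with points (Y-flipped): 104.986,207.102 93.278,251.996 51.901,173.752.

Run 2: the run's S388 means `#ff8800` (engrave). The run returns to its start, so emit a `<polygon>` with points (Y-flipped): 145.540,45.168 213.828,45.168 213.828,168.689 145.540,168.689.

Run 3: S839 ⇒ cut layer `#ff0000`. The run is open, so emit a `<polyline>` with points (Y-flipped): 68.857,20.585 55.597,48.364 41.966,95.926 29.637,148.481 20.284,191.239 15.580,209.410.

<svg xmlns="http://www.w3.org/2000/svg" width="268.897mm" height="293.049mm" viewBox="0 0 268.897 293.049">
  <polygon points="104.986,207.102 93.278,251.996 51.901,173.752" fill="none" stroke="#ff0000"/>
  <polygon points="145.540,45.168 213.828,45.168 213.828,168.689 145.540,168.689" fill="none" stroke="#ff8800"/>
  <polyline points="68.857,20.585 55.597,48.364 41.966,95.926 29.637,148.481 20.284,191.239 15.580,209.410" fill="none" stroke="#ff0000"/>
</svg>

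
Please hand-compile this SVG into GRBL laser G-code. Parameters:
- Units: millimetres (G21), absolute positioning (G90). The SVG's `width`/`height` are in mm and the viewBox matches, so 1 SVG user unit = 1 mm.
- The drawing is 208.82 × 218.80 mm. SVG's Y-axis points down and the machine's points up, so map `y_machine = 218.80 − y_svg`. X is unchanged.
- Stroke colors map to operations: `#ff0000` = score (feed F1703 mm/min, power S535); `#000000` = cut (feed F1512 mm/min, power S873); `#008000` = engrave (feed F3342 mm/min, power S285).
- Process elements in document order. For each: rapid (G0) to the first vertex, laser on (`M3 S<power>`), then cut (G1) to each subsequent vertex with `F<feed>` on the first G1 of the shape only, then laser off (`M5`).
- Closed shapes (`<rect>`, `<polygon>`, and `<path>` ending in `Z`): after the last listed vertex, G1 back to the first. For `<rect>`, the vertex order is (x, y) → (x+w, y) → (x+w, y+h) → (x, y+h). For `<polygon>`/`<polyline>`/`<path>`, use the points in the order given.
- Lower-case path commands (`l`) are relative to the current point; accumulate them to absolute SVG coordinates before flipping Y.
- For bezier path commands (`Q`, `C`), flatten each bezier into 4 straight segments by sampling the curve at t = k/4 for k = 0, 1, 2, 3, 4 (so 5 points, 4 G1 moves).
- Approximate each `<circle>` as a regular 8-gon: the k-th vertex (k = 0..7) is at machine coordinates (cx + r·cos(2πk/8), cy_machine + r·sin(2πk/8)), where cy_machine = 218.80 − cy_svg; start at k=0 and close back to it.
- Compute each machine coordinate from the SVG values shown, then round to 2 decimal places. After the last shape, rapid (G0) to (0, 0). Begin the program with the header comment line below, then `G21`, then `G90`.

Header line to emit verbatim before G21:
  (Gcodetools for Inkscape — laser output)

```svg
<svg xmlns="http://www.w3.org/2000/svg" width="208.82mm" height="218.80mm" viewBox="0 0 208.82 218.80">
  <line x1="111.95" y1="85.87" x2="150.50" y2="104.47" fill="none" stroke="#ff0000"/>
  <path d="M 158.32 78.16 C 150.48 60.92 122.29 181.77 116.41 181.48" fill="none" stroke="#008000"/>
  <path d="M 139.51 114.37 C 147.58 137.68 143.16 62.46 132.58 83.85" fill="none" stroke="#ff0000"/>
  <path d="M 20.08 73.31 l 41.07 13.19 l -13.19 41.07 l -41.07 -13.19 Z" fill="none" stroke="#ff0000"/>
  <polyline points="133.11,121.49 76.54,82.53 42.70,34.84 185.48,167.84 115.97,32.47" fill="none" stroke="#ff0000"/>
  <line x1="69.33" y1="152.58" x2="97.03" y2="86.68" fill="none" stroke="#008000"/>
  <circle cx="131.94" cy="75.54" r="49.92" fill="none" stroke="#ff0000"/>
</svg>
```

(Gcodetools for Inkscape — laser output)
G21
G90
G0 X111.95 Y132.93
M3 S535
G1 X150.50 Y114.33 F1703
M5
G0 X158.32 Y140.64
M3 S285
G1 X149.29 Y131.73 F3342
G1 X136.63 Y95.34
G1 X124.34 Y55.77
G1 X116.41 Y37.32
M5
G0 X139.51 Y104.43
M3 S535
G1 X143.32 Y102.37 F1703
G1 X143.04 Y118.97
G1 X139.26 Y135.93
G1 X132.58 Y134.95
M5
G0 X20.08 Y145.49
M3 S535
G1 X61.15 Y132.30 F1703
G1 X47.96 Y91.23
G1 X6.89 Y104.42
G1 X20.08 Y145.49
M5
G0 X133.11 Y97.31
M3 S535
G1 X76.54 Y136.27 F1703
G1 X42.70 Y183.96
G1 X185.48 Y50.96
G1 X115.97 Y186.33
M5
G0 X69.33 Y66.22
M3 S285
G1 X97.03 Y132.12 F3342
M5
G0 X181.86 Y143.26
M3 S535
G1 X167.24 Y178.56 F1703
G1 X131.94 Y193.18
G1 X96.64 Y178.56
G1 X82.02 Y143.26
G1 X96.64 Y107.96
G1 X131.94 Y93.34
G1 X167.24 Y107.96
G1 X181.86 Y143.26
M5
G0 X0.00 Y0.00

Since the viewBox matches the mm dimensions, user units are millimetres directly. The only transform is the Y-flip y_m = 218.80 − y_svg.

Shape 1 is a line segment drawn with `<line>`. Its stroke #ff0000 means score at S535, F1703. After flipping Y the toolpath is (111.95,132.93) → (150.50,114.33).

Shape 2 is a cubic bezier drawn with `<path>`. Its stroke #008000 means engrave at S285, F3342. After flipping Y the toolpath is (158.32,140.64) → (149.29,131.73) → (136.63,95.34) → (124.34,55.77) → (116.41,37.32).

Shape 3 is a cubic bezier drawn with `<path>`. Its stroke #ff0000 means score at S535, F1703. After flipping Y the toolpath is (139.51,104.43) → (143.32,102.37) → (143.04,118.97) → (139.26,135.93) → (132.58,134.95).

Shape 4 is a regular polygon drawn with `<path>`. Its stroke #ff0000 means score at S535, F1703. After flipping Y the toolpath is (20.08,145.49) → (61.15,132.30) → (47.96,91.23) → (6.89,104.42) → (20.08,145.49), returning to the start.

Shape 5 is a open polyline drawn with `<polyline>`. Its stroke #ff0000 means score at S535, F1703. After flipping Y the toolpath is (133.11,97.31) → (76.54,136.27) → (42.70,183.96) → (185.48,50.96) → (115.97,186.33).

Shape 6 is a line segment drawn with `<line>`. Its stroke #008000 means engrave at S285, F3342. After flipping Y the toolpath is (69.33,66.22) → (97.03,132.12).

Shape 7 is a circle drawn with `<circle>`. Its stroke #ff0000 means score at S535, F1703. After flipping Y the toolpath is (181.86,143.26) → (167.24,178.56) → (131.94,193.18) → (96.64,178.56) → (82.02,143.26) → (96.64,107.96) → (131.94,93.34) → (167.24,107.96) → (181.86,143.26), returning to the start.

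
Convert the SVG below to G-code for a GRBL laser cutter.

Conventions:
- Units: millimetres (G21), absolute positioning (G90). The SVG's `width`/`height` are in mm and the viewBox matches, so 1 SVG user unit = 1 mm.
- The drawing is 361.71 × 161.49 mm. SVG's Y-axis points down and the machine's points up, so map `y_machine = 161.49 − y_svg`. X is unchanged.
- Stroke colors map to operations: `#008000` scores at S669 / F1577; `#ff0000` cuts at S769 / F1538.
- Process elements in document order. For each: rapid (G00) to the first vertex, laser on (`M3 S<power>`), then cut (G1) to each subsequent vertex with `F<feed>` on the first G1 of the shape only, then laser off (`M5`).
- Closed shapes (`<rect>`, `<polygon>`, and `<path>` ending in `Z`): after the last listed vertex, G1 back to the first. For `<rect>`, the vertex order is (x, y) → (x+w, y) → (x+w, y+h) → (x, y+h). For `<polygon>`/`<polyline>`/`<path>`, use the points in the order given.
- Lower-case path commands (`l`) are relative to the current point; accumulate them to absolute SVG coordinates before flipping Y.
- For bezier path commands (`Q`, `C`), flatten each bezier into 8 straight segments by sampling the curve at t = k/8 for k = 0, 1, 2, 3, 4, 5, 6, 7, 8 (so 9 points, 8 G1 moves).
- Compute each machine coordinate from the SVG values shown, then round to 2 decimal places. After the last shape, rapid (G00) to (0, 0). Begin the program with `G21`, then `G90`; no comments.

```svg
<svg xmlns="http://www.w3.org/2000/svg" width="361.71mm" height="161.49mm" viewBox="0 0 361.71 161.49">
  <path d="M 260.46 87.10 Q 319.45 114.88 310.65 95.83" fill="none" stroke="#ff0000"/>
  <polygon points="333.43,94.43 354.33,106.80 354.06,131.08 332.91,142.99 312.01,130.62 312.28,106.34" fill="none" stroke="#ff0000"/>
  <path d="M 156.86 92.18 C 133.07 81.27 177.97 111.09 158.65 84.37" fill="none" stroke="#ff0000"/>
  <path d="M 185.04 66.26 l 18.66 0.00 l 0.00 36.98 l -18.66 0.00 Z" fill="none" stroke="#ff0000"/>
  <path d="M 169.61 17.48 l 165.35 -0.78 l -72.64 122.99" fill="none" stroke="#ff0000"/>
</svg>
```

1 u = 1 mm; y_m = 161.49 − y.

[1] `<path>` quadratic bezier, #ff0000→cut S769 F1538: (260.46,74.39) → (274.15,68.18) → (285.72,63.43) → (295.17,60.14) → (302.50,58.32) → (307.72,57.96) → (310.81,59.06) → (311.79,61.63) → (310.65,65.66)

[2] `<polygon>` regular polygon, #ff0000→cut S769 F1538: (333.43,67.06) → (354.33,54.69) → (354.06,30.41) → (332.91,18.50) → (312.01,30.87) → (312.28,55.15) → (333.43,67.06) (closed)

[3] `<path>` cubic bezier, #ff0000→cut S769 F1538: (156.86,69.31) → (150.90,71.68) → (149.82,71.38) → (152.07,69.53) → (156.08,67.29) → (160.30,65.78) → (163.18,66.16) → (163.14,69.56) → (158.65,77.12)

[4] `<path>` rectangle, #ff0000→cut S769 F1538: (185.04,95.23) → (203.70,95.23) → (203.70,58.25) → (185.04,58.25) → (185.04,95.23) (closed)

[5] `<path>` open polyline, #ff0000→cut S769 F1538: (169.61,144.01) → (334.96,144.79) → (262.32,21.80)

G21
G90
G00 X260.46 Y74.39
M3 S769
G1 X274.15 Y68.18 F1538
G1 X285.72 Y63.43
G1 X295.17 Y60.14
G1 X302.50 Y58.32
G1 X307.72 Y57.96
G1 X310.81 Y59.06
G1 X311.79 Y61.63
G1 X310.65 Y65.66
M5
G00 X333.43 Y67.06
M3 S769
G1 X354.33 Y54.69 F1538
G1 X354.06 Y30.41
G1 X332.91 Y18.50
G1 X312.01 Y30.87
G1 X312.28 Y55.15
G1 X333.43 Y67.06
M5
G00 X156.86 Y69.31
M3 S769
G1 X150.90 Y71.68 F1538
G1 X149.82 Y71.38
G1 X152.07 Y69.53
G1 X156.08 Y67.29
G1 X160.30 Y65.78
G1 X163.18 Y66.16
G1 X163.14 Y69.56
G1 X158.65 Y77.12
M5
G00 X185.04 Y95.23
M3 S769
G1 X203.70 Y95.23 F1538
G1 X203.70 Y58.25
G1 X185.04 Y58.25
G1 X185.04 Y95.23
M5
G00 X169.61 Y144.01
M3 S769
G1 X334.96 Y144.79 F1538
G1 X262.32 Y21.80
M5
G00 X0.00 Y0.00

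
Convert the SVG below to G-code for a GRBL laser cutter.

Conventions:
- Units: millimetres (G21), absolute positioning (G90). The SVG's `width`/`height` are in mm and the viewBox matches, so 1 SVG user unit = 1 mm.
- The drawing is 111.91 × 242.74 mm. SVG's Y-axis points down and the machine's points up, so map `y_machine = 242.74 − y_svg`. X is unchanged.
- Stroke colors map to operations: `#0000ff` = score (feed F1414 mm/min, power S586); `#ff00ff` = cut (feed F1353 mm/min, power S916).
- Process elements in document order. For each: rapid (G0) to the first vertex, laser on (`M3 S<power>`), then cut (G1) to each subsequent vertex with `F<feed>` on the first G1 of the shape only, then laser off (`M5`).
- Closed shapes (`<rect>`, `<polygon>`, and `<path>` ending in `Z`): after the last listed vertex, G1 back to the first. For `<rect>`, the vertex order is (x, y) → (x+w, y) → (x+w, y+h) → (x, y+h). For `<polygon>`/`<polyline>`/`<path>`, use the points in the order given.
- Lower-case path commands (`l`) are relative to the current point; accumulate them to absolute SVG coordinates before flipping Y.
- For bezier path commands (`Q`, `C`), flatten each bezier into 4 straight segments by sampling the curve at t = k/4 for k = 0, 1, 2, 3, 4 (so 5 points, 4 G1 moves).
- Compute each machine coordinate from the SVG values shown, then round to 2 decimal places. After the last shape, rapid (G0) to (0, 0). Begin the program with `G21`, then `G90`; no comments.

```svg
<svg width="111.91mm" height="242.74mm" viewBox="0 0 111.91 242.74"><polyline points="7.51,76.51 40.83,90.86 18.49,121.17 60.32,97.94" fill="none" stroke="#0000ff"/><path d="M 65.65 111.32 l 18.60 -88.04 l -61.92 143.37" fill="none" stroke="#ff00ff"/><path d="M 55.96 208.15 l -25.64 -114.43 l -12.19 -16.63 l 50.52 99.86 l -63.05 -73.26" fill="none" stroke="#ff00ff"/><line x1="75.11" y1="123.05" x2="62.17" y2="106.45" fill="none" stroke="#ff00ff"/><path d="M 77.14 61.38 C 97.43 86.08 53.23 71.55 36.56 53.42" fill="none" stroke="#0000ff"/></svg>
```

Since the viewBox matches the mm dimensions, user units are millimetres directly. The only transform is the Y-flip y_m = 242.74 − y_svg.

Shape 1 is a open polyline drawn with `<polyline>`. Its stroke #0000ff means score at S586, F1414. After flipping Y the toolpath is (7.51,166.23) → (40.83,151.88) → (18.49,121.57) → (60.32,144.80).

Shape 2 is a open polyline drawn with `<path>`. Its stroke #ff00ff means cut at S916, F1353. After flipping Y the toolpath is (65.65,131.42) → (84.25,219.46) → (22.33,76.09).

Shape 3 is a open polyline drawn with `<path>`. Its stroke #ff00ff means cut at S916, F1353. After flipping Y the toolpath is (55.96,34.59) → (30.32,149.02) → (18.13,165.65) → (68.65,65.79) → (5.60,139.05).

Shape 4 is a line segment drawn with `<line>`. Its stroke #ff00ff means cut at S916, F1353. After flipping Y the toolpath is (75.11,119.69) → (62.17,136.29).

Shape 5 is a cubic bezier drawn with `<path>`. Its stroke #0000ff means score at S586, F1414. After flipping Y the toolpath is (77.14,181.36) → (81.70,169.63) → (70.71,169.28) → (52.79,176.95) → (36.56,189.32).

G21
G90
G0 X7.51 Y166.23
M3 S586
G1 X40.83 Y151.88 F1414
G1 X18.49 Y121.57
G1 X60.32 Y144.80
M5
G0 X65.65 Y131.42
M3 S916
G1 X84.25 Y219.46 F1353
G1 X22.33 Y76.09
M5
G0 X55.96 Y34.59
M3 S916
G1 X30.32 Y149.02 F1353
G1 X18.13 Y165.65
G1 X68.65 Y65.79
G1 X5.60 Y139.05
M5
G0 X75.11 Y119.69
M3 S916
G1 X62.17 Y136.29 F1353
M5
G0 X77.14 Y181.36
M3 S586
G1 X81.70 Y169.63 F1414
G1 X70.71 Y169.28
G1 X52.79 Y176.95
G1 X36.56 Y189.32
M5
G0 X0.00 Y0.00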